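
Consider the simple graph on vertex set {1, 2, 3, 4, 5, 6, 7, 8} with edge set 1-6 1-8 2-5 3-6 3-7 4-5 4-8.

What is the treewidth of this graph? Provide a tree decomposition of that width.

Treewidth 1.
One such decomposition:
Bags: B1 = {2, 5}  B2 = {4, 5}  B3 = {4, 8}  B4 = {1, 8}  B5 = {1, 6}  B6 = {3, 6}  B7 = {3, 7}
Tree: B1–B2, B2–B3, B3–B4, B4–B5, B5–B6, B6–B7

The largest bag has 2 vertices, giving width 1; this decomposition certifies tw(G) ≤ 1. G has an edge, so its treewidth is at least 1. Therefore the treewidth is 1.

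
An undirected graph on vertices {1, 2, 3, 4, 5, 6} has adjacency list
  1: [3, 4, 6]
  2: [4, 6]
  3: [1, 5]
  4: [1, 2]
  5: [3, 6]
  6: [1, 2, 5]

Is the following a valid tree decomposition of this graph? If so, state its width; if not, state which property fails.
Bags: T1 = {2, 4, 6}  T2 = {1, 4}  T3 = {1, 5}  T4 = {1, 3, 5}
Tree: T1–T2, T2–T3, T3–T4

A tree decomposition must satisfy three properties: every vertex lies in some bag; for every edge, both endpoints lie together in some bag; and for every vertex, the bags containing it form a connected subtree. Here edge (6,1) lies in no bag, so the decomposition is invalid.

No — edge (6,1) lies in no bag.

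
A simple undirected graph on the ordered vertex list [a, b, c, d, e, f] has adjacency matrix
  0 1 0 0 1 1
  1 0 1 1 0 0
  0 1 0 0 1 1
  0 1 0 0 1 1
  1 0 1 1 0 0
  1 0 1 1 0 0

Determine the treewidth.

3

A width-3 tree decomposition is:
Bags: B1 = {a, c, d, e}  B2 = {a, b, c, d}  B3 = {a, c, d, f}
Tree: B1–B2, B2–B3
The largest bag has 4 vertices, giving width 3; this decomposition certifies tw(G) ≤ 3. For the lower bound: the 4 vertex sets {a,e}, {b,c}, {d}, {f} are disjoint, each induces a connected subgraph, and every pair is joined by at least one edge of G. Contracting each set to a single vertex therefore yields K_{4} as a minor, and since treewidth is minor-monotone, tw(G) ≥ tw(K_{4}) = 3. The upper and lower bounds meet at 3, so that is the treewidth.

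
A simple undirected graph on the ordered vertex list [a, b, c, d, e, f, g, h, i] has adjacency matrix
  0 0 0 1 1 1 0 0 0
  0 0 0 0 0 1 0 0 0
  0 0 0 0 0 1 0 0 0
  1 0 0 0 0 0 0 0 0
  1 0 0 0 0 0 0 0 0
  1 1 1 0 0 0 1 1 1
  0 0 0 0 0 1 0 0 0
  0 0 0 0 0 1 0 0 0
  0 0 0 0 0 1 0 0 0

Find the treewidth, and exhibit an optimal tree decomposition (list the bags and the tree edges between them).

Each bag holds 2 vertices, so the decomposition has width 1, which upper-bounds the treewidth. Any graph with an edge has treewidth ≥ 1, and G has the edge f–g. Combining the bounds, tw(G) = 1.

Treewidth 1.
One optimal decomposition is:
Bags: B1 = {f, g}  B2 = {f, h}  B3 = {c, f}  B4 = {b, f}  B5 = {a, f}  B6 = {a, e}  B7 = {f, i}  B8 = {a, d}
Tree: B1–B2, B2–B3, B2–B4, B2–B5, B5–B6, B4–B7, B6–B8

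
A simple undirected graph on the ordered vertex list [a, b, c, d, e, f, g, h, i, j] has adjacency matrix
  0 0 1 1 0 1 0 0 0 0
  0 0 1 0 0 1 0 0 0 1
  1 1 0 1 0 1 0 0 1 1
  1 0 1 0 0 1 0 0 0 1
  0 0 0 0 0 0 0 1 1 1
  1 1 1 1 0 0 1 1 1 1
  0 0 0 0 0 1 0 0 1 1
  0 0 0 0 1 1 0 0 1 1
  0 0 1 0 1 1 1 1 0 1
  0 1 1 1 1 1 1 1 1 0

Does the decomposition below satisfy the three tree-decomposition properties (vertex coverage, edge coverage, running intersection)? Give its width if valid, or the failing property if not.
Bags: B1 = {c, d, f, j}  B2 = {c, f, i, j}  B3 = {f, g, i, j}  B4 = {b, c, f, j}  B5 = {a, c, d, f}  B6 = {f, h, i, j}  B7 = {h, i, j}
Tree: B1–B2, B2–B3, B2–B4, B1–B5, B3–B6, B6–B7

No — vertex e appears in no bag.

A tree decomposition must satisfy three properties: every vertex lies in some bag; for every edge, both endpoints lie together in some bag; and for every vertex, the bags containing it form a connected subtree. Here vertex e appears in no bag, so the decomposition is invalid.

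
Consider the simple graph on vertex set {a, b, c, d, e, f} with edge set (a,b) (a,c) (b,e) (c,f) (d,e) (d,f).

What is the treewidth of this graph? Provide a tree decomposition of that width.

Treewidth 2.
One optimal decomposition is:
Bags: B1 = {a, b, e}  B2 = {a, d, e}  B3 = {a, d, f}  B4 = {a, c, f}
Tree: B1–B2, B2–B3, B3–B4

Each bag holds 3 vertices, so the decomposition has width 2, which upper-bounds the treewidth. Since a–b–e–d–f–c–a is a cycle in G, G is not acyclic. Forests are exactly the graphs of treewidth ≤ 1, so tw(G) ≥ 2. The upper and lower bounds meet at 2, so that is the treewidth.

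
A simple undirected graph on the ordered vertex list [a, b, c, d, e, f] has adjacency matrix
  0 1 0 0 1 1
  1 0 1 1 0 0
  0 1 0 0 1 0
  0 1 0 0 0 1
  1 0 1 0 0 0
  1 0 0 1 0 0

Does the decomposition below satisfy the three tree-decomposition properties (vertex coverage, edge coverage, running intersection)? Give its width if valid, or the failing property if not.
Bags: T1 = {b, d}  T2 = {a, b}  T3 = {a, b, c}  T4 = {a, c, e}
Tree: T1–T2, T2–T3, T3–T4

A tree decomposition must satisfy three properties: every vertex lies in some bag; for every edge, both endpoints lie together in some bag; and for every vertex, the bags containing it form a connected subtree. Here vertex f appears in no bag, so the decomposition is invalid.

No — vertex f appears in no bag.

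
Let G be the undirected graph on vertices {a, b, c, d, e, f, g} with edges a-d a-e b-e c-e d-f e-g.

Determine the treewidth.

1

A width-1 tree decomposition is:
Bags: B1 = {a, e}  B2 = {b, e}  B3 = {e, g}  B4 = {a, d}  B5 = {d, f}  B6 = {c, e}
Tree: B1–B2, B1–B3, B1–B4, B4–B5, B2–B6
Every bag has size at most 2, so the width is 2 − 1 = 1 and tw(G) ≤ 1. Any graph with an edge has treewidth ≥ 1, and G has the edge e–a. Therefore the treewidth is 1.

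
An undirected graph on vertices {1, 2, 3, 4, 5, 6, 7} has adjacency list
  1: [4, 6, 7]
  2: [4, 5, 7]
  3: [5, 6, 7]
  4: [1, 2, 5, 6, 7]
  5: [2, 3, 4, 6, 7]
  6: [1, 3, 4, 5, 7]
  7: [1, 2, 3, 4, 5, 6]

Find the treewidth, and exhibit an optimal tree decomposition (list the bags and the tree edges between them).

Treewidth 3.
One such decomposition:
Bags: B1 = {4, 5, 6, 7}  B2 = {2, 4, 5, 7}  B3 = {1, 4, 6, 7}  B4 = {3, 5, 6, 7}
Tree: B1–B2, B1–B3, B1–B4

Each bag holds 4 vertices, so the decomposition has width 3, which upper-bounds the treewidth. On the other hand G contains the 4-clique {3, 5, 6, 7}. A clique must lie in a single bag of any decomposition, so no decomposition can have width below 3. The upper and lower bounds meet at 3, so that is the treewidth.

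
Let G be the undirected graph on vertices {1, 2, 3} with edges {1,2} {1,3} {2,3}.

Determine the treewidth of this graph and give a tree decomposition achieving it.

Treewidth 2.
One optimal decomposition is:
Bags: B1 = {1, 2, 3}
Tree: (single bag)

With just one bag of size 3, the width is 3 − 1 = 2, so tw(G) ≤ 2. Conversely, {1, 2, 3} is a clique of size 3, and the vertices of any clique must share a bag in every tree decomposition; so some bag has ≥ 3 vertices and tw(G) ≥ 2. Hence tw(G) = 2 exactly.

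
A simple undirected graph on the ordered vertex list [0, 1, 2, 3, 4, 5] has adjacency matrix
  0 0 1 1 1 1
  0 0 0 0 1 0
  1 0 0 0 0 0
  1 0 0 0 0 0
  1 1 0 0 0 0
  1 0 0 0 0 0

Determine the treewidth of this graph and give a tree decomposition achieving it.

Each bag holds 2 vertices, so the decomposition has width 1, which upper-bounds the treewidth. G has an edge, so its treewidth is at least 1. Hence tw(G) = 1 exactly.

Treewidth 1.
One optimal decomposition is:
Bags: B1 = {0, 4}  B2 = {1, 4}  B3 = {0, 3}  B4 = {0, 2}  B5 = {0, 5}
Tree: B1–B2, B1–B3, B1–B4, B3–B5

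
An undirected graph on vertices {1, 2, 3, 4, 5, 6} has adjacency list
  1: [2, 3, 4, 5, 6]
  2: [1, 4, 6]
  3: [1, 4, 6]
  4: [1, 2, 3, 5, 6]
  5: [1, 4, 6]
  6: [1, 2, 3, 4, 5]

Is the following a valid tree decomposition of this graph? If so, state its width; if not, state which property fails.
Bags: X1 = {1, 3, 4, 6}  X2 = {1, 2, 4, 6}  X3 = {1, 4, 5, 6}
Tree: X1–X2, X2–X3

Yes; width 3.

Every vertex of G appears in some bag (union = {1, 2, 3, 4, 5, 6}); every edge is covered by a bag; and for each vertex v the set of bags containing v is connected in the bag tree. The decomposition is therefore valid. The largest bag has 4 vertices, so the width is 3.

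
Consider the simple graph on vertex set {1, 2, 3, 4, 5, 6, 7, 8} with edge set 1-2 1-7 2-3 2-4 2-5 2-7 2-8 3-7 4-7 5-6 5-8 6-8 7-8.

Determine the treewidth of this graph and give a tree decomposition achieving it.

Each bag holds 3 vertices, so the decomposition has width 2, which upper-bounds the treewidth. For the lower bound, the 3 vertices {2, 5, 8} are pairwise adjacent, and any tree decomposition puts a clique entirely inside one bag — forcing width ≥ 2. The upper and lower bounds meet at 2, so that is the treewidth.

Treewidth 2.
Bags: B1 = {2, 3, 7}  B2 = {2, 4, 7}  B3 = {1, 2, 7}  B4 = {2, 7, 8}  B5 = {2, 5, 8}  B6 = {5, 6, 8}
Tree: B1–B2, B2–B3, B1–B4, B4–B5, B5–B6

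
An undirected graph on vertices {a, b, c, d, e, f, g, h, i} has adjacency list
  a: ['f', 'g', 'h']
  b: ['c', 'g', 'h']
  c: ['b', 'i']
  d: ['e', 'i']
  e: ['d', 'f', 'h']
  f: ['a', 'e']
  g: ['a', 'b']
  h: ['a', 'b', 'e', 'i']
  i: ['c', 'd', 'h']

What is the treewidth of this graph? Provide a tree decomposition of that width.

Treewidth 3.
Bags: B1 = {a, b, c, g}  B2 = {a, b, c, h}  B3 = {a, c, h, i}  B4 = {a, f, h, i}  B5 = {e, f, h, i}  B6 = {d, e, f, i}
Tree: B1–B2, B2–B3, B3–B4, B4–B5, B5–B6

Every bag has size at most 4, so the width is 4 − 1 = 3 and tw(G) ≤ 3. For the lower bound: the 4 vertex sets {b,c,g}, {a}, {h}, {d,e,f,i} are disjoint, each induces a connected subgraph, and every pair is joined by at least one edge of G. Contracting each set to a single vertex therefore yields K_{4} as a minor, and since treewidth is minor-monotone, tw(G) ≥ tw(K_{4}) = 3. The upper and lower bounds meet at 3, so that is the treewidth.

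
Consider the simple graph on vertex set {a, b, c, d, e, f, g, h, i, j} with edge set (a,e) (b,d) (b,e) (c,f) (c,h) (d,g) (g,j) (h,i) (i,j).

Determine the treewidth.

1

A width-1 tree decomposition is:
Bags: B1 = {c, f}  B2 = {c, h}  B3 = {h, i}  B4 = {i, j}  B5 = {g, j}  B6 = {d, g}  B7 = {b, d}  B8 = {b, e}  B9 = {a, e}
Tree: B1–B2, B2–B3, B3–B4, B4–B5, B5–B6, B6–B7, B7–B8, B8–B9
Every bag has size at most 2, so the width is 2 − 1 = 1 and tw(G) ≤ 1. Since G has at least one edge (e.g. f–c), it is not an edgeless graph, so tw(G) ≥ 1. Hence tw(G) = 1 exactly.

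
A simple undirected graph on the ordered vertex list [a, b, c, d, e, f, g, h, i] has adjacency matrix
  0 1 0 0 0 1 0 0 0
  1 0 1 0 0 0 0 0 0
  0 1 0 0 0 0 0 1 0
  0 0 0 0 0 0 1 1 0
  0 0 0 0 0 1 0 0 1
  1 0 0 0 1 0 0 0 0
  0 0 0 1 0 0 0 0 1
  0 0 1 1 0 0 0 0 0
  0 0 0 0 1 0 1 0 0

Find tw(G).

A width-2 tree decomposition is:
Bags: B1 = {a, e, f}  B2 = {a, e, i}  B3 = {a, g, i}  B4 = {a, d, g}  B5 = {a, d, h}  B6 = {a, c, h}  B7 = {a, b, c}
Tree: B1–B2, B2–B3, B3–B4, B4–B5, B5–B6, B6–B7
Every bag has size at most 3, so the width is 3 − 1 = 2 and tw(G) ≤ 2. The edges a–f–e–i–g–d–h–c–b–a form a cycle, so G is not a tree and its treewidth is at least 2. Therefore the treewidth is 2.

2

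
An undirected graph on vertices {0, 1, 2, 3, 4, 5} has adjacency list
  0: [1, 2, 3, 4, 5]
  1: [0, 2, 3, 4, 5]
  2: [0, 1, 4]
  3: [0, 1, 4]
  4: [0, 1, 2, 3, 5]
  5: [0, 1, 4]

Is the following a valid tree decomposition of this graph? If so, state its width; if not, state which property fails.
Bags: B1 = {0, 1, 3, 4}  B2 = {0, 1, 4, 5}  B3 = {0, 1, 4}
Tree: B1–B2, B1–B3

No — vertex 2 appears in no bag.

A tree decomposition must satisfy three properties: every vertex lies in some bag; for every edge, both endpoints lie together in some bag; and for every vertex, the bags containing it form a connected subtree. Here vertex 2 appears in no bag, so the decomposition is invalid.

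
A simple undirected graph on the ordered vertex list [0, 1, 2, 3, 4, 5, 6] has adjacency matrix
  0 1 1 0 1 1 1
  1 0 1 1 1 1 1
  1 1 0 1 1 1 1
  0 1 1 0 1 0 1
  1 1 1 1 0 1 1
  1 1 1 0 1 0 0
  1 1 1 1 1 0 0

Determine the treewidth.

A width-4 tree decomposition is:
Bags: B1 = {0, 1, 2, 4, 6}  B2 = {1, 2, 3, 4, 6}  B3 = {0, 1, 2, 4, 5}
Tree: B1–B2, B1–B3
Each bag holds 5 vertices, so the decomposition has width 4, which upper-bounds the treewidth. On the other hand G contains the 5-clique {0, 1, 2, 4, 5}. A clique must lie in a single bag of any decomposition, so no decomposition can have width below 4. Hence tw(G) = 4 exactly.

4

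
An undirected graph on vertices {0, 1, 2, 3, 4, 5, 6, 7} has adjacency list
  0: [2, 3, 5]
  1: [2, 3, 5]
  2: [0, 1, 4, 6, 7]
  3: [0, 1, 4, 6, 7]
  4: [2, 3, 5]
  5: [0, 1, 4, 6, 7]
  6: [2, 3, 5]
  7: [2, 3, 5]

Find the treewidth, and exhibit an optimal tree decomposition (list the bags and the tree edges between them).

Each bag holds 4 vertices, so the decomposition has width 3, which upper-bounds the treewidth. For the lower bound: the 4 vertex sets {3,4}, {5,6}, {2}, {1} are disjoint, each induces a connected subgraph, and every pair is joined by at least one edge of G. Contracting each set to a single vertex therefore yields K_{4} as a minor, and since treewidth is minor-monotone, tw(G) ≥ tw(K_{4}) = 3. Therefore the treewidth is 3.

Treewidth 3.
One such decomposition:
Bags: B1 = {2, 3, 4, 5}  B2 = {2, 3, 5, 6}  B3 = {1, 2, 3, 5}  B4 = {0, 2, 3, 5}  B5 = {2, 3, 5, 7}
Tree: B1–B2, B2–B3, B3–B4, B4–B5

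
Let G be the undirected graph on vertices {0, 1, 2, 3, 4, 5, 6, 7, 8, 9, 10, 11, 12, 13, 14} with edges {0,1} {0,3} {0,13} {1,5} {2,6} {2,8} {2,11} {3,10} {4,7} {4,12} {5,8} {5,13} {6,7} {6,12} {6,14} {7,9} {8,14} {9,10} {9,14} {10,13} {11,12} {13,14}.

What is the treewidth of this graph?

A width-3 tree decomposition is:
Bags: B1 = {2, 4, 11, 12}  B2 = {2, 4, 6, 12}  B3 = {2, 4, 6, 7}  B4 = {2, 6, 7, 8}  B5 = {6, 7, 8, 14}  B6 = {7, 8, 9, 14}  B7 = {5, 8, 9, 14}  B8 = {5, 9, 13, 14}  B9 = {5, 9, 10, 13}  B10 = {1, 5, 10, 13}  B11 = {0, 1, 10, 13}  B12 = {0, 1, 3, 10}
Tree: B1–B2, B2–B3, B3–B4, B4–B5, B5–B6, B6–B7, B7–B8, B8–B9, B9–B10, B10–B11, B11–B12
The largest bag has 4 vertices, giving width 3; this decomposition certifies tw(G) ≤ 3. For the lower bound: the 4 vertex sets {4,11,12}, {2}, {6}, {7,8,9,14} are disjoint, each induces a connected subgraph, and every pair is joined by at least one edge of G. Contracting each set to a single vertex therefore yields K_{4} as a minor, and since treewidth is minor-monotone, tw(G) ≥ tw(K_{4}) = 3. The upper and lower bounds meet at 3, so that is the treewidth.

3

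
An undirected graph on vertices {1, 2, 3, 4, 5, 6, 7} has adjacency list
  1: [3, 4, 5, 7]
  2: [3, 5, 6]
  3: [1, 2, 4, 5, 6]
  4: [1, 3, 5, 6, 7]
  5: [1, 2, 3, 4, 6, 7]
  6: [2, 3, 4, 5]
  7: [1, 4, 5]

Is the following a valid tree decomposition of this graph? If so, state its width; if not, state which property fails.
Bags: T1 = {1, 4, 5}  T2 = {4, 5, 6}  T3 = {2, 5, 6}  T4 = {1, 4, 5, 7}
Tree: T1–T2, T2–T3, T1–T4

No — vertex 3 appears in no bag.

A tree decomposition must satisfy three properties: every vertex lies in some bag; for every edge, both endpoints lie together in some bag; and for every vertex, the bags containing it form a connected subtree. Here vertex 3 appears in no bag, so the decomposition is invalid.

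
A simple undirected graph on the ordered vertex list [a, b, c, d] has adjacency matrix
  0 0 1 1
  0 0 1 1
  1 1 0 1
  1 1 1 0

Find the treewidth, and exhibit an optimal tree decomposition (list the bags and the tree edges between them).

Each bag holds 3 vertices, so the decomposition has width 2, which upper-bounds the treewidth. For the lower bound, the 3 vertices {a, c, d} are pairwise adjacent, and any tree decomposition puts a clique entirely inside one bag — forcing width ≥ 2. Hence tw(G) = 2 exactly.

Treewidth 2.
Bags: B1 = {b, c, d}  B2 = {a, c, d}
Tree: B1–B2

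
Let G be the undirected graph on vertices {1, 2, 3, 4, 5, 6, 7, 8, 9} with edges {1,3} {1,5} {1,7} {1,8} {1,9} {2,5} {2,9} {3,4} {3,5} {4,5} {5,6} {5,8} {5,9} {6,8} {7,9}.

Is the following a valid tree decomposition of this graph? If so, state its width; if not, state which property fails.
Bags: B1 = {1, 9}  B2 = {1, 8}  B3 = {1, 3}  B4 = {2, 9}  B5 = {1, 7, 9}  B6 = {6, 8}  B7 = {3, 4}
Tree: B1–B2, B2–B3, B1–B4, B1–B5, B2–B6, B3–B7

No — vertex 5 appears in no bag.

A tree decomposition must satisfy three properties: every vertex lies in some bag; for every edge, both endpoints lie together in some bag; and for every vertex, the bags containing it form a connected subtree. Here vertex 5 appears in no bag, so the decomposition is invalid.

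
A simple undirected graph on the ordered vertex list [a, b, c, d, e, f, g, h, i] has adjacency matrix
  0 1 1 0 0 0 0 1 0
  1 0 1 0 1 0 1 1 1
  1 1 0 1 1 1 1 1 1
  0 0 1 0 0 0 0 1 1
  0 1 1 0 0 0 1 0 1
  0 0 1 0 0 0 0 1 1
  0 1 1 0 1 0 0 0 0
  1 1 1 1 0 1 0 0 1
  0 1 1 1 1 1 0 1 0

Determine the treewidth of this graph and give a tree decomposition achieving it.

Treewidth 3.
One optimal decomposition is:
Bags: B1 = {b, c, e, i}  B2 = {b, c, e, g}  B3 = {b, c, h, i}  B4 = {c, d, h, i}  B5 = {a, b, c, h}  B6 = {c, f, h, i}
Tree: B1–B2, B1–B3, B3–B4, B3–B5, B3–B6

Each bag holds 4 vertices, so the decomposition has width 3, which upper-bounds the treewidth. Conversely, {b, c, e, g} is a clique of size 4, and the vertices of any clique must share a bag in every tree decomposition; so some bag has ≥ 4 vertices and tw(G) ≥ 3. Therefore the treewidth is 3.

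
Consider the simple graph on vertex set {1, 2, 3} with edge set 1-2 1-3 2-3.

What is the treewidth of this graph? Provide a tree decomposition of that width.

A single bag containing all 3 vertices is trivially a valid decomposition of width 2. For the lower bound, the 3 vertices {1, 2, 3} are pairwise adjacent, and any tree decomposition puts a clique entirely inside one bag — forcing width ≥ 2. Hence tw(G) = 2 exactly.

Treewidth 2.
Bags: B1 = {1, 2, 3}
Tree: (single bag)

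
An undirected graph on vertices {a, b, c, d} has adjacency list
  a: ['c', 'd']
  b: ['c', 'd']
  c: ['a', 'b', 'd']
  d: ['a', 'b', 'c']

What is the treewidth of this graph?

2

A width-2 tree decomposition is:
Bags: B1 = {b, c, d}  B2 = {a, c, d}
Tree: B1–B2
Every bag has size at most 3, so the width is 3 − 1 = 2 and tw(G) ≤ 2. Conversely, {a, c, d} is a clique of size 3, and the vertices of any clique must share a bag in every tree decomposition; so some bag has ≥ 3 vertices and tw(G) ≥ 2. Therefore the treewidth is 2.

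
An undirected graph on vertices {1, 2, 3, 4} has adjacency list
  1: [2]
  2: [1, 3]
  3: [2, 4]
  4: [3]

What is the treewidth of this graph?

A width-1 tree decomposition is:
Bags: B1 = {3, 4}  B2 = {2, 3}  B3 = {1, 2}
Tree: B1–B2, B2–B3
Each bag holds 2 vertices, so the decomposition has width 1, which upper-bounds the treewidth. G has an edge, so its treewidth is at least 1. The upper and lower bounds meet at 1, so that is the treewidth.

1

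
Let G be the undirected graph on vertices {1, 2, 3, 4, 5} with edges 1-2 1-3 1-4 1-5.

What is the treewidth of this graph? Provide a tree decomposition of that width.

Treewidth 1.
One optimal decomposition is:
Bags: B1 = {1, 4}  B2 = {1, 3}  B3 = {1, 2}  B4 = {1, 5}
Tree: B1–B2, B1–B3, B3–B4

Each bag holds 2 vertices, so the decomposition has width 1, which upper-bounds the treewidth. Since G has at least one edge (e.g. 4–1), it is not an edgeless graph, so tw(G) ≥ 1. Combining the bounds, tw(G) = 1.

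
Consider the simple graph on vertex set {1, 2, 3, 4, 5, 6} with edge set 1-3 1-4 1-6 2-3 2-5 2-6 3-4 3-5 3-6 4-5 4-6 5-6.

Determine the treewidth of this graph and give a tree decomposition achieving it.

The largest bag has 4 vertices, giving width 3; this decomposition certifies tw(G) ≤ 3. On the other hand G contains the 4-clique {2, 3, 5, 6}. A clique must lie in a single bag of any decomposition, so no decomposition can have width below 3. The upper and lower bounds meet at 3, so that is the treewidth.

Treewidth 3.
Bags: B1 = {1, 3, 4, 6}  B2 = {3, 4, 5, 6}  B3 = {2, 3, 5, 6}
Tree: B1–B2, B2–B3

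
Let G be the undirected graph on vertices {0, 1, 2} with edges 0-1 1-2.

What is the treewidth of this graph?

1

A width-1 tree decomposition is:
Bags: B1 = {0, 1}  B2 = {1, 2}
Tree: B1–B2
Each bag holds 2 vertices, so the decomposition has width 1, which upper-bounds the treewidth. Any graph with an edge has treewidth ≥ 1, and G has the edge 0–1. Combining the bounds, tw(G) = 1.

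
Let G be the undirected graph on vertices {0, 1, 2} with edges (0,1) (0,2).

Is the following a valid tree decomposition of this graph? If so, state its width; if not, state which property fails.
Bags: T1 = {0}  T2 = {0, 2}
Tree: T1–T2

No — vertex 1 appears in no bag.

A tree decomposition must satisfy three properties: every vertex lies in some bag; for every edge, both endpoints lie together in some bag; and for every vertex, the bags containing it form a connected subtree. Here vertex 1 appears in no bag, so the decomposition is invalid.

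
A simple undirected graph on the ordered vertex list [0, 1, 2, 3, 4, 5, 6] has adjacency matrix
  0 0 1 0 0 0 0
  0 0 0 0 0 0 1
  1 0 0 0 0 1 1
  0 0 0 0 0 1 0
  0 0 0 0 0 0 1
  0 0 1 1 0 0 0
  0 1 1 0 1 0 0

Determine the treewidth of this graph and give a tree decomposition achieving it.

Treewidth 1.
Bags: B1 = {2, 6}  B2 = {0, 2}  B3 = {4, 6}  B4 = {1, 6}  B5 = {2, 5}  B6 = {3, 5}
Tree: B1–B2, B1–B3, B3–B4, B2–B5, B5–B6

The largest bag has 2 vertices, giving width 1; this decomposition certifies tw(G) ≤ 1. G has an edge, so its treewidth is at least 1. Combining the bounds, tw(G) = 1.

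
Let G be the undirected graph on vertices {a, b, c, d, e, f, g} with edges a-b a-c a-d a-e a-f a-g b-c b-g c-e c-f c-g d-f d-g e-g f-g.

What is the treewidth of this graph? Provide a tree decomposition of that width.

Treewidth 3.
One optimal decomposition is:
Bags: B1 = {a, c, f, g}  B2 = {a, c, e, g}  B3 = {a, d, f, g}  B4 = {a, b, c, g}
Tree: B1–B2, B1–B3, B2–B4

Every bag has size at most 4, so the width is 4 − 1 = 3 and tw(G) ≤ 3. For the lower bound, the 4 vertices {a, d, f, g} are pairwise adjacent, and any tree decomposition puts a clique entirely inside one bag — forcing width ≥ 3. Hence tw(G) = 3 exactly.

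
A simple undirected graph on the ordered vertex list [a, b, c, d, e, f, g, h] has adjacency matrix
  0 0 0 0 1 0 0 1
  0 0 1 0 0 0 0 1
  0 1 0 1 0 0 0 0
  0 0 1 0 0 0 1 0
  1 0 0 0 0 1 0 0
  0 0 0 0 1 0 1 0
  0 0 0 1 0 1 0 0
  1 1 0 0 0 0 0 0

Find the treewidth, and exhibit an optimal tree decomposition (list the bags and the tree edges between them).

Treewidth 2.
Bags: B1 = {a, e, f}  B2 = {a, f, g}  B3 = {a, d, g}  B4 = {a, c, d}  B5 = {a, b, c}  B6 = {a, b, h}
Tree: B1–B2, B2–B3, B3–B4, B4–B5, B5–B6

Every bag has size at most 3, so the width is 3 − 1 = 2 and tw(G) ≤ 2. For the lower bound, G contains the cycle a–e–f–g–d–c–b–h–a, so G is not a forest; only forests have treewidth ≤ 1, hence tw(G) ≥ 2. The upper and lower bounds meet at 2, so that is the treewidth.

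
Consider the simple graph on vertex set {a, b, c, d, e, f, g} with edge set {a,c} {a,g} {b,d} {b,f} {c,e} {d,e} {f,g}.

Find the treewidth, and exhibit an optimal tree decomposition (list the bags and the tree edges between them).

Treewidth 2.
One optimal decomposition is:
Bags: B1 = {a, c, g}  B2 = {c, f, g}  B3 = {b, c, f}  B4 = {b, c, d}  B5 = {c, d, e}
Tree: B1–B2, B2–B3, B3–B4, B4–B5

The largest bag has 3 vertices, giving width 2; this decomposition certifies tw(G) ≤ 2. Since c–a–g–f–b–d–e–c is a cycle in G, G is not acyclic. Forests are exactly the graphs of treewidth ≤ 1, so tw(G) ≥ 2. Combining the bounds, tw(G) = 2.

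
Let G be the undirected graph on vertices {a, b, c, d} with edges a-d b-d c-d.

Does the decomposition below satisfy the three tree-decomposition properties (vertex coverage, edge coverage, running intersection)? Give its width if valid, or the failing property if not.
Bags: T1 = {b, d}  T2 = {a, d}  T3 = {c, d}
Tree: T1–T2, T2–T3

Vertex coverage: the bags together contain {a, b, c, d}, the full vertex set. Edge coverage: each edge of G has both endpoints in at least one bag. Running intersection: for every vertex, the bags containing it form a connected subtree. All three properties hold, so this is a valid tree decomposition of width max|bag| − 1 = 1, and hence tw(G) ≤ 1.

Yes; width 1.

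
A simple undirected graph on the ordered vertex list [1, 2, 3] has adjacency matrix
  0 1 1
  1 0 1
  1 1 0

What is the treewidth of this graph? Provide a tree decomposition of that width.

Treewidth 2.
One such decomposition:
Bags: B1 = {1, 2, 3}
Tree: (single bag)

With just one bag of size 3, the width is 3 − 1 = 2, so tw(G) ≤ 2. Conversely, {1, 2, 3} is a clique of size 3, and the vertices of any clique must share a bag in every tree decomposition; so some bag has ≥ 3 vertices and tw(G) ≥ 2. Therefore the treewidth is 2.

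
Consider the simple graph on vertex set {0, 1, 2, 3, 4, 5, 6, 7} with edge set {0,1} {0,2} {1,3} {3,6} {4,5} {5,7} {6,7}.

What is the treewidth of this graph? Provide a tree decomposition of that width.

Every bag has size at most 2, so the width is 2 − 1 = 1 and tw(G) ≤ 1. G has an edge, so its treewidth is at least 1. The upper and lower bounds meet at 1, so that is the treewidth.

Treewidth 1.
One such decomposition:
Bags: B1 = {0, 2}  B2 = {0, 1}  B3 = {1, 3}  B4 = {3, 6}  B5 = {6, 7}  B6 = {5, 7}  B7 = {4, 5}
Tree: B1–B2, B2–B3, B3–B4, B4–B5, B5–B6, B6–B7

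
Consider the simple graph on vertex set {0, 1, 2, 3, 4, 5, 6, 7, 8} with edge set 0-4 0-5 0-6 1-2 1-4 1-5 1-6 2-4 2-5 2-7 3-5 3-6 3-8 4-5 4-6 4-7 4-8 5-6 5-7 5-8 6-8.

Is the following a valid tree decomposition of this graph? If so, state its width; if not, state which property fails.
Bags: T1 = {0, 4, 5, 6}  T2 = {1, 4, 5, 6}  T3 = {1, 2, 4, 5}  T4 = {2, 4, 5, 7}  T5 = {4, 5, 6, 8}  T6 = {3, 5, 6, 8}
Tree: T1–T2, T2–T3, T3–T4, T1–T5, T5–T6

Yes; width 3.

Vertex coverage: the bags together contain {0, 1, 2, 3, 4, 5, 6, 7, 8}, the full vertex set. Edge coverage: each edge of G has both endpoints in at least one bag. Running intersection: for every vertex, the bags containing it form a connected subtree. All three properties hold, so this is a valid tree decomposition of width max|bag| − 1 = 3, and hence tw(G) ≤ 3.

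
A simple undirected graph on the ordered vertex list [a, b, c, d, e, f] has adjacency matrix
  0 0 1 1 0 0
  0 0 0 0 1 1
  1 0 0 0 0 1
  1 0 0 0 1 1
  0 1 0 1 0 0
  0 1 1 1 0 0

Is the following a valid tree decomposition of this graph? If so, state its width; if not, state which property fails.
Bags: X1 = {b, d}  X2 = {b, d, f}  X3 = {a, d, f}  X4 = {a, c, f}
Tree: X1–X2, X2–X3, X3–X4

No — vertex e appears in no bag.

A tree decomposition must satisfy three properties: every vertex lies in some bag; for every edge, both endpoints lie together in some bag; and for every vertex, the bags containing it form a connected subtree. Here vertex e appears in no bag, so the decomposition is invalid.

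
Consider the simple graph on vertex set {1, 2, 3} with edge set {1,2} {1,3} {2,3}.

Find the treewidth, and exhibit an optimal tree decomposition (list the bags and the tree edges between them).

A single bag containing all 3 vertices is trivially a valid decomposition of width 2. On the other hand G contains the 3-clique {1, 2, 3}. A clique must lie in a single bag of any decomposition, so no decomposition can have width below 2. Therefore the treewidth is 2.

Treewidth 2.
Bags: B1 = {1, 2, 3}
Tree: (single bag)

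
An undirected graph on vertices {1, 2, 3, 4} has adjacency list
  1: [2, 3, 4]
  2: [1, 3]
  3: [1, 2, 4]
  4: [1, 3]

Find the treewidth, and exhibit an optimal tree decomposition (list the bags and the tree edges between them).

Treewidth 2.
One optimal decomposition is:
Bags: B1 = {1, 3, 4}  B2 = {1, 2, 3}
Tree: B1–B2

Each bag holds 3 vertices, so the decomposition has width 2, which upper-bounds the treewidth. On the other hand G contains the 3-clique {1, 2, 3}. A clique must lie in a single bag of any decomposition, so no decomposition can have width below 2. Hence tw(G) = 2 exactly.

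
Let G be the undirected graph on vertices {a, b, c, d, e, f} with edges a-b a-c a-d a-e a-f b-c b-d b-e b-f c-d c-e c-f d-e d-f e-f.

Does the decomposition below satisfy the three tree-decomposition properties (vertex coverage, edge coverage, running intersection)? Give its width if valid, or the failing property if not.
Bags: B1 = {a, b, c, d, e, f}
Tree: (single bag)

Checking the three conditions: (i) the bags cover all of {a, b, c, d, e, f}; (ii) for each edge, some bag contains both endpoints; (iii) the bags containing any fixed vertex form a subtree. All hold, so the decomposition is valid with width 6 − 1 = 5.

Yes; width 5.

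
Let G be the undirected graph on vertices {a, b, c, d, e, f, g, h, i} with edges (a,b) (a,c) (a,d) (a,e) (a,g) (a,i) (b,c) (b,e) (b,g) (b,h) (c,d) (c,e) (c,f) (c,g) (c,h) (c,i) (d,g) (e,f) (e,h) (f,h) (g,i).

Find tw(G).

A width-3 tree decomposition is:
Bags: B1 = {a, b, c, g}  B2 = {a, b, c, e}  B3 = {a, c, g, i}  B4 = {b, c, e, h}  B5 = {a, c, d, g}  B6 = {c, e, f, h}
Tree: B1–B2, B1–B3, B2–B4, B1–B5, B4–B6
The largest bag has 4 vertices, giving width 3; this decomposition certifies tw(G) ≤ 3. For the lower bound, the 4 vertices {a, c, d, g} are pairwise adjacent, and any tree decomposition puts a clique entirely inside one bag — forcing width ≥ 3. Therefore the treewidth is 3.

3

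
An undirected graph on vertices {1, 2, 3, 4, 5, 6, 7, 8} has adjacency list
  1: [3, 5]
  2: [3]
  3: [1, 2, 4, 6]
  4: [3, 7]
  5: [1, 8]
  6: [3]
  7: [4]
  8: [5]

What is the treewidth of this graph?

A width-1 tree decomposition is:
Bags: B1 = {3, 4}  B2 = {4, 7}  B3 = {1, 3}  B4 = {2, 3}  B5 = {1, 5}  B6 = {3, 6}  B7 = {5, 8}
Tree: B1–B2, B1–B3, B1–B4, B3–B5, B1–B6, B5–B7
Every bag has size at most 2, so the width is 2 − 1 = 1 and tw(G) ≤ 1. Since G has at least one edge (e.g. 4–3), it is not an edgeless graph, so tw(G) ≥ 1. Hence tw(G) = 1 exactly.

1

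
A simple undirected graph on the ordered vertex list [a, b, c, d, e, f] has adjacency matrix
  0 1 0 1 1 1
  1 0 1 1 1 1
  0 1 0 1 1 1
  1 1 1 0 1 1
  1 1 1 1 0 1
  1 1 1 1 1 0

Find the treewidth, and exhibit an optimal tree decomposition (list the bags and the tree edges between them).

Treewidth 4.
One such decomposition:
Bags: B1 = {a, b, d, e, f}  B2 = {b, c, d, e, f}
Tree: B1–B2

Every bag has size at most 5, so the width is 5 − 1 = 4 and tw(G) ≤ 4. For the lower bound, the 5 vertices {b, c, d, e, f} are pairwise adjacent, and any tree decomposition puts a clique entirely inside one bag — forcing width ≥ 4. Hence tw(G) = 4 exactly.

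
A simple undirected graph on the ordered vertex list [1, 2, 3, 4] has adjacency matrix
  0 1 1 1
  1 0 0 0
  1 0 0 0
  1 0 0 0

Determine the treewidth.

A width-1 tree decomposition is:
Bags: B1 = {1, 4}  B2 = {1, 2}  B3 = {1, 3}
Tree: B1–B2, B1–B3
Each bag holds 2 vertices, so the decomposition has width 1, which upper-bounds the treewidth. Since G has at least one edge (e.g. 4–1), it is not an edgeless graph, so tw(G) ≥ 1. The upper and lower bounds meet at 1, so that is the treewidth.

1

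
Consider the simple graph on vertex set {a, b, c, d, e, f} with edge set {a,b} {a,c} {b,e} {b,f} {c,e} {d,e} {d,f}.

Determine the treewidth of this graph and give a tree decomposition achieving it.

The largest bag has 3 vertices, giving width 2; this decomposition certifies tw(G) ≤ 2. The edges d–f–b–e–d form a cycle, so G is not a tree and its treewidth is at least 2. Therefore the treewidth is 2.

Treewidth 2.
One such decomposition:
Bags: B1 = {d, e, f}  B2 = {b, e, f}  B3 = {b, c, e}  B4 = {a, b, c}
Tree: B1–B2, B2–B3, B3–B4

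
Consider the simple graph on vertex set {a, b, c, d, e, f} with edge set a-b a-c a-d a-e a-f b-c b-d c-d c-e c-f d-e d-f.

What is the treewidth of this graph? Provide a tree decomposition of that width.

Each bag holds 4 vertices, so the decomposition has width 3, which upper-bounds the treewidth. For the lower bound, the 4 vertices {a, c, d, e} are pairwise adjacent, and any tree decomposition puts a clique entirely inside one bag — forcing width ≥ 3. Combining the bounds, tw(G) = 3.

Treewidth 3.
One optimal decomposition is:
Bags: B1 = {a, b, c, d}  B2 = {a, c, d, e}  B3 = {a, c, d, f}
Tree: B1–B2, B2–B3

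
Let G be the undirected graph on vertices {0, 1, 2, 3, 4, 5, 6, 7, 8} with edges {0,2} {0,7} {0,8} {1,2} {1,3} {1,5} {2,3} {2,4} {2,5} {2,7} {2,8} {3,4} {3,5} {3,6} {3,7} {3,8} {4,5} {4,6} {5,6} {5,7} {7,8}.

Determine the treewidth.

A width-3 tree decomposition is:
Bags: B1 = {1, 2, 3, 5}  B2 = {2, 3, 5, 7}  B3 = {2, 3, 7, 8}  B4 = {2, 3, 4, 5}  B5 = {3, 4, 5, 6}  B6 = {0, 2, 7, 8}
Tree: B1–B2, B2–B3, B1–B4, B4–B5, B3–B6
The largest bag has 4 vertices, giving width 3; this decomposition certifies tw(G) ≤ 3. On the other hand G contains the 4-clique {0, 2, 7, 8}. A clique must lie in a single bag of any decomposition, so no decomposition can have width below 3. Hence tw(G) = 3 exactly.

3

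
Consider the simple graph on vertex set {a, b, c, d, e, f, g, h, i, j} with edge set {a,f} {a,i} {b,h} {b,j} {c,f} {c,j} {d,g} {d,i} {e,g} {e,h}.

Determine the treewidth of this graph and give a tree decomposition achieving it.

Each bag holds 3 vertices, so the decomposition has width 2, which upper-bounds the treewidth. For the lower bound, G contains the cycle f–a–i–d–g–e–h–b–j–c–f, so G is not a forest; only forests have treewidth ≤ 1, hence tw(G) ≥ 2. Combining the bounds, tw(G) = 2.

Treewidth 2.
One such decomposition:
Bags: B1 = {a, f, i}  B2 = {d, f, i}  B3 = {d, f, g}  B4 = {e, f, g}  B5 = {e, f, h}  B6 = {b, f, h}  B7 = {b, f, j}  B8 = {c, f, j}
Tree: B1–B2, B2–B3, B3–B4, B4–B5, B5–B6, B6–B7, B7–B8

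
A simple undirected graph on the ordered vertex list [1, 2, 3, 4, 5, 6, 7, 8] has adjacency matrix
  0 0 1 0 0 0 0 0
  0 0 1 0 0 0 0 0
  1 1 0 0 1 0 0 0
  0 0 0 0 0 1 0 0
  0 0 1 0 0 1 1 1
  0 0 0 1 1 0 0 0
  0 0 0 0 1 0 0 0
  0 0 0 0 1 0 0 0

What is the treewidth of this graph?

A width-1 tree decomposition is:
Bags: B1 = {5, 8}  B2 = {5, 7}  B3 = {5, 6}  B4 = {3, 5}  B5 = {1, 3}  B6 = {2, 3}  B7 = {4, 6}
Tree: B1–B2, B1–B3, B1–B4, B4–B5, B5–B6, B3–B7
Every bag has size at most 2, so the width is 2 − 1 = 1 and tw(G) ≤ 1. Any graph with an edge has treewidth ≥ 1, and G has the edge 8–5. Hence tw(G) = 1 exactly.

1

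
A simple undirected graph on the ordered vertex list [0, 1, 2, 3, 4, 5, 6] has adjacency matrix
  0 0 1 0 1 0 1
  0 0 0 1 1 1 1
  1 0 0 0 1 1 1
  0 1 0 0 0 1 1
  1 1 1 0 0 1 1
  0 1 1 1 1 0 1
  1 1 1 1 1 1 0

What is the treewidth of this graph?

3

A width-3 tree decomposition is:
Bags: B1 = {2, 4, 5, 6}  B2 = {0, 2, 4, 6}  B3 = {1, 4, 5, 6}  B4 = {1, 3, 5, 6}
Tree: B1–B2, B1–B3, B3–B4
Each bag holds 4 vertices, so the decomposition has width 3, which upper-bounds the treewidth. On the other hand G contains the 4-clique {1, 3, 5, 6}. A clique must lie in a single bag of any decomposition, so no decomposition can have width below 3. The upper and lower bounds meet at 3, so that is the treewidth.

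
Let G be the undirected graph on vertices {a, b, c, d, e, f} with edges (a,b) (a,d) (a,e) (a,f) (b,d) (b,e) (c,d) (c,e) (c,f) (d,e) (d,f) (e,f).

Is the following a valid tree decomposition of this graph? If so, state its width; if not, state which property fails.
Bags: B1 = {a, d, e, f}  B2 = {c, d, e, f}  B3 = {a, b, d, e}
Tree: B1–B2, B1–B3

Yes; width 3.

Every vertex of G appears in some bag (union = {a, b, c, d, e, f}); every edge is covered by a bag; and for each vertex v the set of bags containing v is connected in the bag tree. The decomposition is therefore valid. The largest bag has 4 vertices, so the width is 3.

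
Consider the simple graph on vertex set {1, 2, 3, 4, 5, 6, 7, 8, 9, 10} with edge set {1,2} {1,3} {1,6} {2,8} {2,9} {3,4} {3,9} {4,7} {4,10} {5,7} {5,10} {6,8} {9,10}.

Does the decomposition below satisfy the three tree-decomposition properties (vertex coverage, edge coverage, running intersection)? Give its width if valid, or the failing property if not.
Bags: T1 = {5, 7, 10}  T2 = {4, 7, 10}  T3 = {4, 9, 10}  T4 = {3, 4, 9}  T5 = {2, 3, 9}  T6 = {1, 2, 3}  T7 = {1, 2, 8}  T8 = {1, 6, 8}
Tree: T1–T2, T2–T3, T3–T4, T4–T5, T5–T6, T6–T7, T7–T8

Vertex coverage: the bags together contain {1, 2, 3, 4, 5, 6, 7, 8, 9, 10}, the full vertex set. Edge coverage: each edge of G has both endpoints in at least one bag. Running intersection: for every vertex, the bags containing it form a connected subtree. All three properties hold, so this is a valid tree decomposition of width max|bag| − 1 = 2, and hence tw(G) ≤ 2.

Yes; width 2.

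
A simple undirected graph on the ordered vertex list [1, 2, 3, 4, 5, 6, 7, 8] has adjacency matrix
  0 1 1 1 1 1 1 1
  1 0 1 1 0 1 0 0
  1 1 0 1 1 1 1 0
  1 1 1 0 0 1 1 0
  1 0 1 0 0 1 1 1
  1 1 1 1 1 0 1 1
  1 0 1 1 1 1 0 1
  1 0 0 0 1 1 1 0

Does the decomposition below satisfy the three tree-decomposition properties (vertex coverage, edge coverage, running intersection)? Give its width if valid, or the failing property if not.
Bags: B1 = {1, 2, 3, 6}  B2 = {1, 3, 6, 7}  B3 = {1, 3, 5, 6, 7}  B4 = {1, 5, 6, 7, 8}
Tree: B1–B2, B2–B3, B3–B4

A tree decomposition must satisfy three properties: every vertex lies in some bag; for every edge, both endpoints lie together in some bag; and for every vertex, the bags containing it form a connected subtree. Here vertex 4 appears in no bag, so the decomposition is invalid.

No — vertex 4 appears in no bag.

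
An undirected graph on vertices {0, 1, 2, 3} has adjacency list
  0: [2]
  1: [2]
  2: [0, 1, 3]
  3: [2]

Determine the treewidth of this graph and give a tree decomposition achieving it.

Treewidth 1.
Bags: B1 = {1, 2}  B2 = {0, 2}  B3 = {2, 3}
Tree: B1–B2, B1–B3

Each bag holds 2 vertices, so the decomposition has width 1, which upper-bounds the treewidth. Any graph with an edge has treewidth ≥ 1, and G has the edge 2–1. The upper and lower bounds meet at 1, so that is the treewidth.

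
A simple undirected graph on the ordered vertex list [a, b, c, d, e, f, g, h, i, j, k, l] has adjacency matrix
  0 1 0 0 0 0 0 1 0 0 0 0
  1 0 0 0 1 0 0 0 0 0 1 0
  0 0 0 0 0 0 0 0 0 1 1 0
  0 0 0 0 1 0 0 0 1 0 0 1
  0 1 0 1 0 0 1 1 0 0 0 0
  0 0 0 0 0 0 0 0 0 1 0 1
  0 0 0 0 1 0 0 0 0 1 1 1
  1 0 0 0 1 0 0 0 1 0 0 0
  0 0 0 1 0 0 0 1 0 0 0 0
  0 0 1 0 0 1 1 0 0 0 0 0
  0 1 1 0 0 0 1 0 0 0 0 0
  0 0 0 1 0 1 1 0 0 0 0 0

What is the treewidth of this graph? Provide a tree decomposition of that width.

Every bag has size at most 4, so the width is 4 − 1 = 3 and tw(G) ≤ 3. For the lower bound: the 4 vertex sets {c,f,j}, {l}, {g}, {b,d,e,k} are disjoint, each induces a connected subgraph, and every pair is joined by at least one edge of G. Contracting each set to a single vertex therefore yields K_{4} as a minor, and since treewidth is minor-monotone, tw(G) ≥ tw(K_{4}) = 3. Combining the bounds, tw(G) = 3.

Treewidth 3.
One such decomposition:
Bags: B1 = {c, f, j, l}  B2 = {c, g, j, l}  B3 = {c, g, k, l}  B4 = {d, g, k, l}  B5 = {d, e, g, k}  B6 = {b, d, e, k}  B7 = {b, d, e, i}  B8 = {b, e, h, i}  B9 = {a, b, h, i}
Tree: B1–B2, B2–B3, B3–B4, B4–B5, B5–B6, B6–B7, B7–B8, B8–B9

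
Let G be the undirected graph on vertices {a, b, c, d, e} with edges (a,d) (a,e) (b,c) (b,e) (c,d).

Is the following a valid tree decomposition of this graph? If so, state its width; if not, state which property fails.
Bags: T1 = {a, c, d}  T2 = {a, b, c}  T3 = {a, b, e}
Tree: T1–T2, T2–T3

Yes; width 2.

Checking the three conditions: (i) the bags cover all of {a, b, c, d, e}; (ii) for each edge, some bag contains both endpoints; (iii) the bags containing any fixed vertex form a subtree. All hold, so the decomposition is valid with width 3 − 1 = 2.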